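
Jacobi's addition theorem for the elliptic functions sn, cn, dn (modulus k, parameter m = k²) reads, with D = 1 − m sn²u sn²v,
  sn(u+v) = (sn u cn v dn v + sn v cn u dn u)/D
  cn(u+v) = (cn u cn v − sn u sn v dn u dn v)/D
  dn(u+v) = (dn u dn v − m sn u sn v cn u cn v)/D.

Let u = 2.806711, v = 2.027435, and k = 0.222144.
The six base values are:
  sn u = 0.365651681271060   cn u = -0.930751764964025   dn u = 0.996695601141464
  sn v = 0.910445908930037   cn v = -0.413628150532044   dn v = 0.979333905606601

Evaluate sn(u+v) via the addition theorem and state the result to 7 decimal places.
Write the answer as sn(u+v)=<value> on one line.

sn(u+v)=-0.9981763

m = k² = 0.049347956736
D = 1 − m·sn²u·sn²v = 0.9945309408289241
sn(u+v) = (sn u·cn v·dn v + sn v·cn u·dn u)/D = -0.9927172013245773/0.9945309408289241 = -0.9981762864986029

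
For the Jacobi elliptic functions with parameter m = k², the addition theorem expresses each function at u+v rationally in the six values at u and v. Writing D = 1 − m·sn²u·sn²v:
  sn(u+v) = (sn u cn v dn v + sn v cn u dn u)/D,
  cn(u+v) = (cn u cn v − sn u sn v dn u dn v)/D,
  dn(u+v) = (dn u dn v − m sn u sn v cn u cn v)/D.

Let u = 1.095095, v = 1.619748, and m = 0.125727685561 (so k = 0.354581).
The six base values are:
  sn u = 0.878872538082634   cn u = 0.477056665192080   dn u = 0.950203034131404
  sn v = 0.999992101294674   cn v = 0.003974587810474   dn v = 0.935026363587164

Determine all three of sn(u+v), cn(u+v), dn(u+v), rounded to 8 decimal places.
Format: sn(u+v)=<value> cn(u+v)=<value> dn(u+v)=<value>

sn(u+v)=0.50567029 cn(u+v)=-0.86272682 dn(u+v)=0.98379425

m = k² = 0.125727685561
D = 1 − m·sn²u·sn²v = 0.9028873402192694
sn(u+v) = (sn u·cn v·dn v + sn v·cn u·dn u)/D = 0.4565633032534987/0.9028873402192694 = 0.5056702900969025
cn(u+v) = (cn u·cn v − sn u·sn v·dn u·dn v)/D = -0.7789451195369804/0.9028873402192694 = -0.8627268152279228
dn(u+v) = (dn u·dn v − m·sn u·sn v·cn u·cn v)/D = 0.8882553725151471/0.9028873402192694 = 0.9837942486816031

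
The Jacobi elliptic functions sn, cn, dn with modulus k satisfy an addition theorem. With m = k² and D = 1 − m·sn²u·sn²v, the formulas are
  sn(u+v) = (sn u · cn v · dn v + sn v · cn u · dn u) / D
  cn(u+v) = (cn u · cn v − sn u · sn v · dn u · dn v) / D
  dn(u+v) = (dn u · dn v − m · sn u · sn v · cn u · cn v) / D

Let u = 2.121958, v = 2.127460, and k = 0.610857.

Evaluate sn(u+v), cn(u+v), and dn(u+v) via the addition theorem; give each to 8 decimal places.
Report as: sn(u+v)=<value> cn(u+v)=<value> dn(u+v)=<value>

sn(u+v)=-0.65111933 cn(u+v)=-0.75897538 dn(u+v)=0.91749782

sn u = 0.9584116547230309, cn u = -0.2853893832837195, dn u = 0.8107067333596376
sn v = 0.9571286933490912, cn v = -0.2896630186403873, dn v = 0.8112721112356576
m = k² = 0.373146274449
D = 1 − m·sn²u·sn²v = 0.6860041165576805
sn(u+v) = (sn u·cn v·dn v + sn v·cn u·dn u)/D = -0.4466705384874985/0.6860041165576805 = -0.6511193267015063
cn(u+v) = (cn u·cn v − sn u·sn v·dn u·dn v)/D = -0.5206602327635286/0.6860041165576805 = -0.7589753766729044
dn(u+v) = (dn u·dn v − m·sn u·sn v·cn u·cn v)/D = 0.6294072842428302/0.6860041165576805 = 0.917497824067224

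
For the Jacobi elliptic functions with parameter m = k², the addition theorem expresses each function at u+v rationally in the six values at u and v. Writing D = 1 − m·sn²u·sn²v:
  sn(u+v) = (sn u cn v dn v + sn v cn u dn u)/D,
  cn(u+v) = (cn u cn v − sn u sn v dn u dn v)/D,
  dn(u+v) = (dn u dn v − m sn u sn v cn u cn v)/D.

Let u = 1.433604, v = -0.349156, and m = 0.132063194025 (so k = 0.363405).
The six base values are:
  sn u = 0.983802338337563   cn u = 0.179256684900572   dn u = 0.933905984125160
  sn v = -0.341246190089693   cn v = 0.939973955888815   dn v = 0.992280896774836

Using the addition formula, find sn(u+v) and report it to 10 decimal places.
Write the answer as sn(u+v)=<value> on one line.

m = k² = 0.132063194025
D = 1 − m·sn²u·sn²v = 0.9851155387323778
sn(u+v) = (sn u·cn v·dn v + sn v·cn u·dn u)/D = 0.8604826999196645/0.9851155387323778 = 0.873484039270066

sn(u+v)=0.8734840393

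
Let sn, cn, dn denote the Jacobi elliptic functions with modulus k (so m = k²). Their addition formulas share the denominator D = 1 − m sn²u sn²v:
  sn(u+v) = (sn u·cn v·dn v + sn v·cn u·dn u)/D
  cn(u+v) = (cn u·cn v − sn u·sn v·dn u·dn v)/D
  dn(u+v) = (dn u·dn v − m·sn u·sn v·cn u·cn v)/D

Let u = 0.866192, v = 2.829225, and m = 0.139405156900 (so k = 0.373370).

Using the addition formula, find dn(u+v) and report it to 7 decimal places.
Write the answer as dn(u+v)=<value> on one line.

dn(u+v)=0.9876529

sn u = 0.7534094569709623, cn u = 0.657551663481068, dn u = 0.959619734539111
sn v = 0.4164873223927392, cn v = -0.9091415237938076, dn v = 0.9878352827922772
m = k² = 0.1394051569
D = 1 − m·sn²u·sn²v = 0.9862739825496881
dn(u+v) = (dn u·dn v − m·sn u·sn v·cn u·cn v)/D = 0.9740963146176095/0.9862739825496881 = 0.9876528549393575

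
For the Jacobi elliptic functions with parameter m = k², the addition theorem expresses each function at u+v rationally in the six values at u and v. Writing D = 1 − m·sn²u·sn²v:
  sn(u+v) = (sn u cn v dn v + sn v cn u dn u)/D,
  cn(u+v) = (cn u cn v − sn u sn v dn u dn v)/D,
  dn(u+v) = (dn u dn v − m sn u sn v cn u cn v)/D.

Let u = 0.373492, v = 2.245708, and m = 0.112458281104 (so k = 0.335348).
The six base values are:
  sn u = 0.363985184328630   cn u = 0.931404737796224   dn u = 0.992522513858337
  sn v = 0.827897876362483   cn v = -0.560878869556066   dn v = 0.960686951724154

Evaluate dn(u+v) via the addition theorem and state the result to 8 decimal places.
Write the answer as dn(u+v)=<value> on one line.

dn(u+v)=0.98122727

m = k² = 0.112458281104
D = 1 − m·sn²u·sn²v = 0.9897879627275356
dn(u+v) = (dn u·dn v − m·sn u·sn v·cn u·cn v)/D = 0.9712069406835864/0.9897879627275356 = 0.9812272701390044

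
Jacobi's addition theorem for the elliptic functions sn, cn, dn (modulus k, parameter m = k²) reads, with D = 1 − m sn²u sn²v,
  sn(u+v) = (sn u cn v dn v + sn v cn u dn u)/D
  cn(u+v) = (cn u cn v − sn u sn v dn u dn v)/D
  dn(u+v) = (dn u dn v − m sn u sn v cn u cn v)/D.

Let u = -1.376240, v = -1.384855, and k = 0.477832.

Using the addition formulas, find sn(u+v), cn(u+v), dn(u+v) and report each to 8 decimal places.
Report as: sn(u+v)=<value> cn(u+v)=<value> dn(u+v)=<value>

sn(u+v)=-0.54812152 cn(u+v)=-0.83639871 dn(u+v)=0.96509230

sn u = -0.9657157836533739, cn u = 0.2596016664098093, dn u = 0.8871662672743673
sn v = -0.9676711468347381, cn v = 0.2522152881637884, dn v = 0.8866796575554951
m = k² = 0.228323420224
D = 1 − m·sn²u·sn²v = 0.8006093889774914
sn(u+v) = (sn u·cn v·dn v + sn v·cn u·dn u)/D = -0.4388312315552654/0.8006093889774914 = -0.5481215154317942
cn(u+v) = (cn u·cn v − sn u·sn v·dn u·dn v)/D = -0.6696286612224727/0.8006093889774914 = -0.8363987113337474
dn(u+v) = (dn u·dn v − m·sn u·sn v·cn u·cn v)/D = 0.7726619584352282/0.8006093889774914 = 0.9650923022799463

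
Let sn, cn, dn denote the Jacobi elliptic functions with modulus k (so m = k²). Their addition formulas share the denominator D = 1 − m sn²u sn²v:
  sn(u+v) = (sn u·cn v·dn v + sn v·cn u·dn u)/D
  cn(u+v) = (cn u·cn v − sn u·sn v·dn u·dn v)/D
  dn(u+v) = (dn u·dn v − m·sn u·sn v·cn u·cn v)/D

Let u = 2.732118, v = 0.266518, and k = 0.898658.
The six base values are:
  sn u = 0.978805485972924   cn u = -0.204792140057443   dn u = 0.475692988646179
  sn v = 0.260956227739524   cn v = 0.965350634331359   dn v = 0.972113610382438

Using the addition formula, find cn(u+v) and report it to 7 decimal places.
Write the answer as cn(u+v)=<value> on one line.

m = k² = 0.807586200964
D = 1 − m·sn²u·sn²v = 0.9473113573159406
cn(u+v) = (cn u·cn v − sn u·sn v·dn u·dn v)/D = -0.3158119784553981/0.9473113573159406 = -0.3333771689914098

cn(u+v)=-0.3333772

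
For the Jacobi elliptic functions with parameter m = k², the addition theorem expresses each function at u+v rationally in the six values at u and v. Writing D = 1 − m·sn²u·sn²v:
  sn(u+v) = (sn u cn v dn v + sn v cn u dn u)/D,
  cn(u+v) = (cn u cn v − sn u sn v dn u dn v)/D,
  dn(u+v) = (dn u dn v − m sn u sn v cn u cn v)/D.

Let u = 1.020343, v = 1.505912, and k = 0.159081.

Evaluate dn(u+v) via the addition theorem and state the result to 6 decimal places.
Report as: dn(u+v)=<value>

dn(u+v)=0.995544

sn u = 0.850381128040898, cn u = 0.5261672139841952, dn u = 0.9908074799014868
sn v = 0.9972622606803376, cn v = 0.07394581409885426, dn v = 0.9873356128531487
m = k² = 0.025306764561
D = 1 − m·sn²u·sn²v = 0.9817995292658957
dn(u+v) = (dn u·dn v − m·sn u·sn v·cn u·cn v)/D = 0.9774244901516525/0.9817995292658957 = 0.9955438569852295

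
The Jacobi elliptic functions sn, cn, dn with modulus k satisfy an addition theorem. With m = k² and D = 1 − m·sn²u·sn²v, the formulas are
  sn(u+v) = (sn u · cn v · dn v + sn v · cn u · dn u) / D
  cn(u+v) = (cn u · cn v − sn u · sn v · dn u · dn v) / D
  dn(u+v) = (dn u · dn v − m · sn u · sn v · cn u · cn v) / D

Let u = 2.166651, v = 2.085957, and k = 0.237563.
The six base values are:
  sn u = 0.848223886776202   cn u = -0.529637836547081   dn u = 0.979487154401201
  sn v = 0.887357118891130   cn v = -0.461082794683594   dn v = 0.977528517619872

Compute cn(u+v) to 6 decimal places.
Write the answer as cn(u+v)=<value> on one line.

cn(u+v)=-0.492201

m = k² = 0.056436178969
D = 1 − m·sn²u·sn²v = 0.9680275825657514
cn(u+v) = (cn u·cn v − sn u·sn v·dn u·dn v)/D = -0.4764642235327652/0.9680275825657514 = -0.4922010819876636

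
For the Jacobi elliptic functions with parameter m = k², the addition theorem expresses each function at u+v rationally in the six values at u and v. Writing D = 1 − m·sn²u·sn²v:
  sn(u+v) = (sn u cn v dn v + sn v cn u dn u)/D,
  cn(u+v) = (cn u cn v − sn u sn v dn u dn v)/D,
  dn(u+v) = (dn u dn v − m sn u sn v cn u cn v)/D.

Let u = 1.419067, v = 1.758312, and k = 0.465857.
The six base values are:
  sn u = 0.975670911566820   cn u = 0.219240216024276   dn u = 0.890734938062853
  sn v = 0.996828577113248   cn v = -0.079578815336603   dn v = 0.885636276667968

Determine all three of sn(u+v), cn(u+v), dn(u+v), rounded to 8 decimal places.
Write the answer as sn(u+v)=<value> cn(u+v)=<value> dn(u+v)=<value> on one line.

m = k² = 0.217022744449
D = 1 − m·sn²u·sn²v = 0.7947170285712069
sn(u+v) = (sn u·cn v·dn v + sn v·cn u·dn u)/D = 0.1259023661735986/0.7947170285712069 = 0.1584241455099483
cn(u+v) = (cn u·cn v − sn u·sn v·dn u·dn v)/D = -0.7846806673373173/0.7947170285712069 = -0.9873711511480588
dn(u+v) = (dn u·dn v − m·sn u·sn v·cn u·cn v)/D = 0.7925497081629628/0.7947170285712069 = 0.9972728401049356

sn(u+v)=0.15842415 cn(u+v)=-0.98737115 dn(u+v)=0.99727284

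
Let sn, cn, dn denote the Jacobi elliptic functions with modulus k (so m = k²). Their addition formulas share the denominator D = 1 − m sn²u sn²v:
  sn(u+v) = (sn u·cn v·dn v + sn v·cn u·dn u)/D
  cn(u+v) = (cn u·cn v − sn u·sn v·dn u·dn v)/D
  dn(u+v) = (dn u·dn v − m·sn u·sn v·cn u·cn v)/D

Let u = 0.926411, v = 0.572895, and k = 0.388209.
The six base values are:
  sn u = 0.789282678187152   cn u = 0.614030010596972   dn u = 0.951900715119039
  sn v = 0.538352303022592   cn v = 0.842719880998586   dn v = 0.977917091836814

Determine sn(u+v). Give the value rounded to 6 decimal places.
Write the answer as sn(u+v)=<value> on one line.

sn(u+v)=0.992116

m = k² = 0.150706227681
D = 1 − m·sn²u·sn²v = 0.9727899403881436
sn(u+v) = (sn u·cn v·dn v + sn v·cn u·dn u)/D = 0.9651204419498133/0.9727899403881436 = 0.9921159768209875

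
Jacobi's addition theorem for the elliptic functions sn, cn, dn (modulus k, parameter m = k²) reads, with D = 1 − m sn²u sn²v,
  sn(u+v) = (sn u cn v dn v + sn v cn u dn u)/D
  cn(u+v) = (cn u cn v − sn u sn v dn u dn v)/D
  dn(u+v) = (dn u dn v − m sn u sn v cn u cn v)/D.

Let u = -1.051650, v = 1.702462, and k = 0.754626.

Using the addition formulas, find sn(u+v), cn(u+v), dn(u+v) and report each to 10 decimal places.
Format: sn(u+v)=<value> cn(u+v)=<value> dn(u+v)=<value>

sn(u+v)=0.5866948159 cn(u+v)=0.8098081211 dn(u+v)=0.8966524278

sn u = -0.8214142323861954, cn u = 0.5703320601486448, dn u = 0.7847119951003651
sn v = 0.9899401686183708, cn v = 0.1414866161721014, dn v = 0.6647851696720878
m = k² = 0.569460399876
D = 1 − m·sn²u·sn²v = 0.6234645507633116
sn(u+v) = (sn u·cn v·dn v + sn v·cn u·dn u)/D = 0.3657834198291882/0.6234645507633116 = 0.5866948158982852
cn(u+v) = (cn u·cn v − sn u·sn v·dn u·dn v)/D = 0.5048866564255405/0.6234645507633116 = 0.8098081210991139
dn(u+v) = (dn u·dn v − m·sn u·sn v·cn u·cn v)/D = 0.5590310030625323/0.6234645507633116 = 0.8966524277572912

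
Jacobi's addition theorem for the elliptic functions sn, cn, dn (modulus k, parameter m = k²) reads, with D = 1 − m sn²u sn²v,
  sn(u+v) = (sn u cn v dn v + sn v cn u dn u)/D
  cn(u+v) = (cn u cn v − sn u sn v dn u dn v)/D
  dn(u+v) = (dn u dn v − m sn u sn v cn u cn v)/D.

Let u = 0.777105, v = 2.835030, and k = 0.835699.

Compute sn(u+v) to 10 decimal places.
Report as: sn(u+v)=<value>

sn u = 0.666320638572723, cn u = 0.7456653449182406, dn u = 0.8306174367049543
sn v = 0.9020574799637196, cn v = -0.4316159205144124, dn v = 0.6570482386127739
m = k² = 0.698392818601
D = 1 − m·sn²u·sn²v = 0.7476898512011056
sn(u+v) = (sn u·cn v·dn v + sn v·cn u·dn u)/D = 0.36973717732021/0.7476898512011056 = 0.4945060799290722

sn(u+v)=0.4945060799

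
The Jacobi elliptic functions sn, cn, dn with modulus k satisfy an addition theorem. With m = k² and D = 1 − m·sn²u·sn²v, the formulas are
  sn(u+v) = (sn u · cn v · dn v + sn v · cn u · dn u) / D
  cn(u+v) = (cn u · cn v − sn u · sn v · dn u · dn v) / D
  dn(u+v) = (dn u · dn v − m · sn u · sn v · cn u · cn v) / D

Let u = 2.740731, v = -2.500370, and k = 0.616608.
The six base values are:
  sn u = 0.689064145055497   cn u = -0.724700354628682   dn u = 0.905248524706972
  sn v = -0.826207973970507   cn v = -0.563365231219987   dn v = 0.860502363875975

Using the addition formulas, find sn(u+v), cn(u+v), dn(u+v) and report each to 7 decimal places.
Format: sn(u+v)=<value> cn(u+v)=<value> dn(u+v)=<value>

m = k² = 0.380205425664
D = 1 − m·sn²u·sn²v = 0.876770019700978
sn(u+v) = (sn u·cn v·dn v + sn v·cn u·dn u)/D = 0.2079779345423167/0.876770019700978 = 0.2372092223377431
cn(u+v) = (cn u·cn v − sn u·sn v·dn u·dn v)/D = 0.8517457638227296/0.876770019700978 = 0.9714585862701112
dn(u+v) = (dn u·dn v − m·sn u·sn v·cn u·cn v)/D = 0.8673407344974696/0.876770019700978 = 0.9892454292555256

sn(u+v)=0.2372092 cn(u+v)=0.9714586 dn(u+v)=0.9892454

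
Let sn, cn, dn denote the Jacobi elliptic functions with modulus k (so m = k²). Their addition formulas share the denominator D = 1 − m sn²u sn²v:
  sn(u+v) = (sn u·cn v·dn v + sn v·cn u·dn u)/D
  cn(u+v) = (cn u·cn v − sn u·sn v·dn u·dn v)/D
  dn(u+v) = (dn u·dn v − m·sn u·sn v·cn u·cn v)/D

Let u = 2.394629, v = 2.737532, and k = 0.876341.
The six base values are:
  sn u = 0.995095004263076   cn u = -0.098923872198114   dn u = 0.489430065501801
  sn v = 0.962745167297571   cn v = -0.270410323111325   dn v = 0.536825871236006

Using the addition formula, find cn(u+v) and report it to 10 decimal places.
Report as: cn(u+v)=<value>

cn(u+v)=-0.7621932566

m = k² = 0.767973548281
D = 1 − m·sn²u·sn²v = 0.295147818765088
cn(u+v) = (cn u·cn v − sn u·sn v·dn u·dn v)/D = -0.2249596771688028/0.295147818765088 = -0.7621932566198335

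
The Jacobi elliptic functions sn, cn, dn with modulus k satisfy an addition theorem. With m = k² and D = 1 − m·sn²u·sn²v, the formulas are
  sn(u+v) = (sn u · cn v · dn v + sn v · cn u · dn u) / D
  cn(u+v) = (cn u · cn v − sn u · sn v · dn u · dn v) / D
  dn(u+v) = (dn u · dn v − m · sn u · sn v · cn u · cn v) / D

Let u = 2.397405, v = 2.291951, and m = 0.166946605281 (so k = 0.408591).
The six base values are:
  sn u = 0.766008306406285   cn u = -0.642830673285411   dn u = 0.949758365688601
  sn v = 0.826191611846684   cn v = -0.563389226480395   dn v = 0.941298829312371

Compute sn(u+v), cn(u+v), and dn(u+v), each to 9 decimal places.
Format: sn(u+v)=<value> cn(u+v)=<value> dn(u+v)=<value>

sn(u+v)=-0.975900277 cn(u+v)=-0.218216976 dn(u+v)=0.917062248

m = k² = 0.166946605281
D = 1 − m·sn²u·sn²v = 0.9331338815577325
sn(u+v) = (sn u·cn v·dn v + sn v·cn u·dn u)/D = -0.9106456137443407/0.9331338815577325 = -0.97590027727227
cn(u+v) = (cn u·cn v − sn u·sn v·dn u·dn v)/D = -0.2036256542756667/0.9331338815577325 = -0.2182169764704536
dn(u+v) = (dn u·dn v − m·sn u·sn v·cn u·cn v)/D = 0.8557418549947476/0.9331338815577325 = 0.9170622478804541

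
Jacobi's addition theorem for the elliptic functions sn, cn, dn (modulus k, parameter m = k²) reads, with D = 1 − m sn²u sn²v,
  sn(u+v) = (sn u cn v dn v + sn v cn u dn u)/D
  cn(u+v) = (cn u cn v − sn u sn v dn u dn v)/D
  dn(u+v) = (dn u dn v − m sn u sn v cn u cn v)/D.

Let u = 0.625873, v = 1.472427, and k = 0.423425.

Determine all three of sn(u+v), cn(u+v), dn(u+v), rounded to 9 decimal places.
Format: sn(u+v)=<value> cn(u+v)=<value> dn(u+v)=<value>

sn(u+v)=0.917475154 cn(u+v)=-0.397793089 dn(u+v)=0.921456347

sn u = 0.5803157996231952, cn u = 0.8143915352627945, dn u = 0.9693407939077183
sn v = 0.9871617786692205, cn v = 0.1597235822745685, dn v = 0.9084520988094386
m = k² = 0.179288730625
D = 1 − m·sn²u·sn²v = 0.9411619263403514
sn(u+v) = (sn u·cn v·dn v + sn v·cn u·dn u)/D = 0.8634926835189583/0.9411619263403514 = 0.917475154224093
cn(u+v) = (cn u·cn v − sn u·sn v·dn u·dn v)/D = -0.3743877096031721/0.9411619263403514 = -0.3977930886547387
dn(u+v) = (dn u·dn v − m·sn u·sn v·cn u·cn v)/D = 0.8672396308872933/0.9411619263403514 = 0.9214563473253744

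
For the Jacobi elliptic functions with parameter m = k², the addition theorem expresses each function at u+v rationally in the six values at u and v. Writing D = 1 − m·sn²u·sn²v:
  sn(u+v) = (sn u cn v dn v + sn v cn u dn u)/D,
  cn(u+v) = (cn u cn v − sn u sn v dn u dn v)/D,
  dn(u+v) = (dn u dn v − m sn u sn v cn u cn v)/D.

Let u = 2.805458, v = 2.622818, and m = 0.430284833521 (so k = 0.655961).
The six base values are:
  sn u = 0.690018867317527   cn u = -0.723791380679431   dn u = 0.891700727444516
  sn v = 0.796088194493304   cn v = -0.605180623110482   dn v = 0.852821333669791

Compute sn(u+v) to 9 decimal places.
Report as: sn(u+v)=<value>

m = k² = 0.430284833521
D = 1 − m·sn²u·sn²v = 0.870162442302834
sn(u+v) = (sn u·cn v·dn v + sn v·cn u·dn u)/D = -0.8699258309732388/0.870162442302834 = -0.9997280837254145

sn(u+v)=-0.999728084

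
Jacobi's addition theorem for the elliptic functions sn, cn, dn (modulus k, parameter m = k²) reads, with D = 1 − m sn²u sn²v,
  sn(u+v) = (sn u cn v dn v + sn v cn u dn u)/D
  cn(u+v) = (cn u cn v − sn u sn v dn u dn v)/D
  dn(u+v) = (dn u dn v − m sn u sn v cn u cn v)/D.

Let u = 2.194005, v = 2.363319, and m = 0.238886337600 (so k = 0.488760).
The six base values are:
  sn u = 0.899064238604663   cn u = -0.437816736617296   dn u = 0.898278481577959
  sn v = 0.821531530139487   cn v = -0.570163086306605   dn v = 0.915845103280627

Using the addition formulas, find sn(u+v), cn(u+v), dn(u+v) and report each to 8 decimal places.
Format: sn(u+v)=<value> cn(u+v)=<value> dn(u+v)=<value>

sn(u+v)=-0.91133536 cn(u+v)=-0.41166474 dn(u+v)=0.89531962

m = k² = 0.2388863376
D = 1 − m·sn²u·sn²v = 0.8696769511778919
sn(u+v) = (sn u·cn v·dn v + sn v·cn u·dn u)/D = -0.7925673587273997/0.8696769511778919 = -0.9113353615430939
cn(u+v) = (cn u·cn v − sn u·sn v·dn u·dn v)/D = -0.3580153366686218/0.8696769511778919 = -0.4116647407795794
dn(u+v) = (dn u·dn v − m·sn u·sn v·cn u·cn v)/D = 0.7786388357869095/0.8696769511778919 = 0.8953196180861408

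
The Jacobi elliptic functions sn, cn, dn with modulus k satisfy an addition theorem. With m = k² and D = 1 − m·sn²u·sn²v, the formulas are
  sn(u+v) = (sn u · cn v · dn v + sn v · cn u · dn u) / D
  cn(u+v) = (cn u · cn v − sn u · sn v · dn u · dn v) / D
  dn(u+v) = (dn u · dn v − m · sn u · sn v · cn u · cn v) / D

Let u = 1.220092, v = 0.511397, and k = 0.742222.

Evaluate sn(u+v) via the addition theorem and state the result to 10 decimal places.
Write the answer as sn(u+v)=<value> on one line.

sn u = 0.8896482626813205, cn u = 0.4566464373102106, dn u = 0.7509874185977709
sn v = 0.4792586013147536, cn v = 0.8776737395329919, dn v = 0.934593991988523
m = k² = 0.550893497284
D = 1 − m·sn²u·sn²v = 0.8998515694113491
sn(u+v) = (sn u·cn v·dn v + sn v·cn u·dn u)/D = 0.8941054362876577/0.8998515694113491 = 0.9936143545013204

sn(u+v)=0.9936143545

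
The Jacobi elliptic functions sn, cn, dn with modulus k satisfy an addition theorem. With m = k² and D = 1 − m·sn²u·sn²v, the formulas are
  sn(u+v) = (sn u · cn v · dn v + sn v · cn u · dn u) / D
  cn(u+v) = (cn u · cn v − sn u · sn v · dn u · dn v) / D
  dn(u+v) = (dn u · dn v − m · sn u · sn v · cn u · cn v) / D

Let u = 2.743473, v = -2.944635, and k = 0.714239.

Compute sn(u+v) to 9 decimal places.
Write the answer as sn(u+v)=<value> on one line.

sn u = 0.7932936646448283, cn u = -0.6088391919336162, dn u = 0.8239921095457476
sn v = -0.6782341789858927, cn v = -0.7348458331210242, dn v = 0.8748348429255597
m = k² = 0.510137349121
D = 1 − m·sn²u·sn²v = 0.8523224642779786
sn(u+v) = (sn u·cn v·dn v + sn v·cn u·dn u)/D = -0.1697280633225288/0.8523224642779786 = -0.1991359731041575

sn(u+v)=-0.199135973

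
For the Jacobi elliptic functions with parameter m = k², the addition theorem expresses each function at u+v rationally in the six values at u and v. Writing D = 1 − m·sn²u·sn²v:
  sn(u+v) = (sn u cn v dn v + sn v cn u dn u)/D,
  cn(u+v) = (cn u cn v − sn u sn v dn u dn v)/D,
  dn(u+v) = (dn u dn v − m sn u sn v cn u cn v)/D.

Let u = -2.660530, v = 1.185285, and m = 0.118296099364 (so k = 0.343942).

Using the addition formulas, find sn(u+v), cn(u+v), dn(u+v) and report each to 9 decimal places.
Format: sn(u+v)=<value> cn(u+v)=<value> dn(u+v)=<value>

sn(u+v)=-0.990689616 cn(u+v)=0.136139948 dn(u+v)=0.940157652

sn u = -0.5456040290701889, cn u = -0.8380431035826119, dn u = 0.9822347849458278
sn v = 0.9170188466925447, cn v = 0.3988438727255004, dn v = 0.9489583881155351
m = k² = 0.118296099364
D = 1 − m·sn²u·sn²v = 0.9703870219277751
sn(u+v) = (sn u·cn v·dn v + sn v·cn u·dn u)/D = -0.9613523458131099/0.9703870219277751 = -0.9906896156785807
cn(u+v) = (cn u·cn v − sn u·sn v·dn u·dn v)/D = 0.1321084385097594/0.9703870219277751 = 0.1361399477986755
dn(u+v) = (dn u·dn v − m·sn u·sn v·cn u·cn v)/D = 0.9123167840815276/0.9703870219277751 = 0.9401576520150847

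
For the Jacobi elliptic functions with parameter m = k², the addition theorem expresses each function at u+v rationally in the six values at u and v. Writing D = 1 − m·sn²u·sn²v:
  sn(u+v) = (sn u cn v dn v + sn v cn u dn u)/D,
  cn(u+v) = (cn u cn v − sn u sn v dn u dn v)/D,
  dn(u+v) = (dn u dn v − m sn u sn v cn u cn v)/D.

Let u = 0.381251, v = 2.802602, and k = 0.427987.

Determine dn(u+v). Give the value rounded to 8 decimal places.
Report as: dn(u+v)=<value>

sn u = 0.3705579389275152, cn u = 0.9288093528263978, dn u = 0.9873438860472992
sn v = 0.4761339648600698, cn v = -0.8793727579966472, dn v = 0.9790168840009215
m = k² = 0.183172872169
D = 1 − m·sn²u·sn²v = 0.9942979407572131
dn(u+v) = (dn u·dn v − m·sn u·sn v·cn u·cn v)/D = 0.9930228154017769/0.9942979407572131 = 0.9987175621077268

dn(u+v)=0.99871756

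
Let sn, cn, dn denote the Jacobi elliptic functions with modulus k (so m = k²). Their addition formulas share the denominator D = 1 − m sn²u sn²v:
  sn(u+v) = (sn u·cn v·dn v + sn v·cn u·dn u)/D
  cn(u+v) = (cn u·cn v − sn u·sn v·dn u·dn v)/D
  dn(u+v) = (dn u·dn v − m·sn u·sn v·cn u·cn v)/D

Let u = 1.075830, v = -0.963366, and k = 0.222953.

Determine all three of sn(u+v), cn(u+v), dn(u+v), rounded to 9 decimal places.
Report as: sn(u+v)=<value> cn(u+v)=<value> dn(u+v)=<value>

sn(u+v)=0.112215393 cn(u+v)=0.993683906 dn(u+v)=0.999686982

sn u = 0.8760740771625024, cn u = 0.4821765354347614, dn u = 0.9807389007252882
sn v = -0.8175955414221278, cn v = 0.5757929581426449, dn v = 0.983245666502109
m = k² = 0.049708040209
D = 1 − m·sn²u·sn²v = 0.9744973488876532
sn(u+v) = (sn u·cn v·dn v + sn v·cn u·dn u)/D = 0.1093536026870392/0.9744973488876532 = 0.1122153926964107
cn(u+v) = (cn u·cn v − sn u·sn v·dn u·dn v)/D = 0.9683423323228359/0.9744973488876532 = 0.9936839063011891
dn(u+v) = (dn u·dn v − m·sn u·sn v·cn u·cn v)/D = 0.974192313552436/0.9744973488876532 = 0.9996869818726902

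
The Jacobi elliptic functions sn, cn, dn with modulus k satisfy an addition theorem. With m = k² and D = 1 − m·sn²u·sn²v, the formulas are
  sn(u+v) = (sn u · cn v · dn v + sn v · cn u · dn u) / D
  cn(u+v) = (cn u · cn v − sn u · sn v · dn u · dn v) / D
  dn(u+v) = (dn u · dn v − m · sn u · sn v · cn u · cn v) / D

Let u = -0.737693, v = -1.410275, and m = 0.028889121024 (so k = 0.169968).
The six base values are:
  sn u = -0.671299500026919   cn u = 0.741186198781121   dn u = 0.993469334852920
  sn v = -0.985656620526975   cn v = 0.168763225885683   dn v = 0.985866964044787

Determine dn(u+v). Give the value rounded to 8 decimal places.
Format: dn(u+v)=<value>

m = k² = 0.028889121024
D = 1 − m·sn²u·sn²v = 0.9873521046821576
dn(u+v) = (dn u·dn v − m·sn u·sn v·cn u·cn v)/D = 0.9770375867747381/0.9873521046821576 = 0.9895533540076467

dn(u+v)=0.98955335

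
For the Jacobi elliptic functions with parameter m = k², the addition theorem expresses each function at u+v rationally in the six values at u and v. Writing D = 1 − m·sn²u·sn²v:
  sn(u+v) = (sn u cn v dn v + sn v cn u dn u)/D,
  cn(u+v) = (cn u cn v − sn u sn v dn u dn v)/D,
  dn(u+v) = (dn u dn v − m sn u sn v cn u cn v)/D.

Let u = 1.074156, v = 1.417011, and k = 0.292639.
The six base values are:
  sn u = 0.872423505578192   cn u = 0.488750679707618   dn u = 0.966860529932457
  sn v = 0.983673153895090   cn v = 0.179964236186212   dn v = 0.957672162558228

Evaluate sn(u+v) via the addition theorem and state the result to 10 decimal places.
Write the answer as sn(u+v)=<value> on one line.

m = k² = 0.085637584321
D = 1 − m·sn²u·sn²v = 0.9369303004120311
sn(u+v) = (sn u·cn v·dn v + sn v·cn u·dn u)/D = 0.6151977754111391/0.9369303004120311 = 0.656609968895867

sn(u+v)=0.6566099689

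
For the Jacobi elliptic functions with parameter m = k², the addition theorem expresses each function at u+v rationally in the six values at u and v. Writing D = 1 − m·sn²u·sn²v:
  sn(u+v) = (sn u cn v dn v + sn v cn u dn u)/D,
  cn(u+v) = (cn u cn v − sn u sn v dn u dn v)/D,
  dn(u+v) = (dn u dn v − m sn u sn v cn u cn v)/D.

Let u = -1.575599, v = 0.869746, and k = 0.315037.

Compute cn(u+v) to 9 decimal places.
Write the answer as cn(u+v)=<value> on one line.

cn(u+v)=0.764457722

sn u = -0.999399683150195, cn u = 0.0346449609509065, dn u = 0.9491421462200068
sn v = 0.7581103813140742, cn v = 0.6521262529172009, dn v = 0.9710607004694659
m = k² = 0.099248311369
D = 1 − m·sn²u·sn²v = 0.9430273489258916
cn(u+v) = (cn u·cn v − sn u·sn v·dn u·dn v)/D = 0.7209045392796651/0.9430273489258916 = 0.764457722356383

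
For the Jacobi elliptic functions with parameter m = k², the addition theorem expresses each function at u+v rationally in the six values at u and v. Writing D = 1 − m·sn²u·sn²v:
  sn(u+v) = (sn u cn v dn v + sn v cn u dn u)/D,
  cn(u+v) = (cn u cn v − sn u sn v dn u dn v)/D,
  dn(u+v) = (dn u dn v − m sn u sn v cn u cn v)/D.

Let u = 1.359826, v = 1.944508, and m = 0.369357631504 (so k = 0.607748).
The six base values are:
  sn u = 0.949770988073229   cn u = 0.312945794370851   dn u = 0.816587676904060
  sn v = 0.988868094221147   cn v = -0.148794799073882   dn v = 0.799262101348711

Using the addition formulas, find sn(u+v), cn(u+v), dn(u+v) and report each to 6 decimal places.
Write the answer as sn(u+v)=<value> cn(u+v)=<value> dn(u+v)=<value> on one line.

m = k² = 0.369357631504
D = 1 − m·sn²u·sn²v = 0.6741921044544033
sn(u+v) = (sn u·cn v·dn v + sn v·cn u·dn u)/D = 0.1397504404288383/0.6741921044544033 = 0.2072857862106421
cn(u+v) = (cn u·cn v − sn u·sn v·dn u·dn v)/D = -0.6595489429212989/0.6741921044544033 = -0.9782804315915943
dn(u+v) = (dn u·dn v − m·sn u·sn v·cn u·cn v)/D = 0.66882088081383/0.6741921044544033 = 0.9920330961975297

sn(u+v)=0.207286 cn(u+v)=-0.978280 dn(u+v)=0.992033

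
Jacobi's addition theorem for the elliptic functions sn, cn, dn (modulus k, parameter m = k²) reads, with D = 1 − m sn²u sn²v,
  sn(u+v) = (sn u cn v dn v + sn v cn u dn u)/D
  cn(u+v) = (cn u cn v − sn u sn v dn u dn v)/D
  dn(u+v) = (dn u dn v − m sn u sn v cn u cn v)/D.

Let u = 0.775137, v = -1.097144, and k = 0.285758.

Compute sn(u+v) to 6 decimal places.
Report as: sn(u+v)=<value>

sn(u+v)=-0.316049

sn u = 0.6957944527515665, cn u = 0.7182409620177257, dn u = 0.9800342319898616
sn v = -0.8833877775361918, cn v = 0.4686427578653784, dn v = 0.9676138216777984
m = k² = 0.081657634564
D = 1 − m·sn²u·sn²v = 0.9691495508378553
sn(u+v) = (sn u·cn v·dn v + sn v·cn u·dn u)/D = -0.3062987235308701/0.9691495508378553 = -0.316048976410366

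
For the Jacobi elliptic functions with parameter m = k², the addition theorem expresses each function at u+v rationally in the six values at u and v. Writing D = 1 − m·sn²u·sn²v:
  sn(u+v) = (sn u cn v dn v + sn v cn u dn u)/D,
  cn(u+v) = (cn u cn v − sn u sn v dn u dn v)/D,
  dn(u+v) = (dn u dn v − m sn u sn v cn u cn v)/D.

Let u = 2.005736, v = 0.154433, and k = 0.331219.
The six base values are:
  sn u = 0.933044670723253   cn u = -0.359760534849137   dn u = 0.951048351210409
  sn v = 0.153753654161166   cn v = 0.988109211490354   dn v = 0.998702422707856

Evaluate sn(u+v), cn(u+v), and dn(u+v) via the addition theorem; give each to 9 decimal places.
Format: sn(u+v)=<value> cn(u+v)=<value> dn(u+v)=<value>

sn(u+v)=0.870111513 cn(u+v)=-0.492854903 dn(u+v)=0.957571001

m = k² = 0.109706025961
D = 1 − m·sn²u·sn²v = 0.9977421959439335
sn(u+v) = (sn u·cn v·dn v + sn v·cn u·dn u)/D = 0.8681469714122228/0.9977421959439335 = 0.8701115127148605
cn(u+v) = (cn u·cn v − sn u·sn v·dn u·dn v)/D = -0.4917421332312372/0.9977421959439335 = -0.4928549030303514
dn(u+v) = (dn u·dn v − m·sn u·sn v·cn u·cn v)/D = 0.9554089928601374/0.9977421959439335 = 0.9575710005491489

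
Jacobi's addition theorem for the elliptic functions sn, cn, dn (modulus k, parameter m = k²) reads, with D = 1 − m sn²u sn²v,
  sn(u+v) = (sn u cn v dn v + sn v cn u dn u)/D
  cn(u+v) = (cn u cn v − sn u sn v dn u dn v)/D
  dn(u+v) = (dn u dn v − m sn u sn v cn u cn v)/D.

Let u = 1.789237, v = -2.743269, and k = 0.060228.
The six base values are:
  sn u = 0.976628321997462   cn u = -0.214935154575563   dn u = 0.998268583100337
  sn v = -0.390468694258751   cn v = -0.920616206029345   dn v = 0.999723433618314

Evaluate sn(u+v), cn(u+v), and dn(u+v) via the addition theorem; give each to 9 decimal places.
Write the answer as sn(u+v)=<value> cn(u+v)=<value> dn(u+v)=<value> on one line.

sn(u+v)=-0.815501243 cn(u+v)=0.578755322 dn(u+v)=0.998793081

m = k² = 0.003627411984
D = 1 − m·sn²u·sn²v = 0.9994724933330385
sn(u+v) = (sn u·cn v·dn v + sn v·cn u·dn u)/D = -0.8150710604864769/0.9994724933330385 = -0.8155012428289846
cn(u+v) = (cn u·cn v − sn u·sn v·dn u·dn v)/D = 0.5784500248827123/0.9994724933330385 = 0.5787553221736984
dn(u+v) = (dn u·dn v − m·sn u·sn v·cn u·cn v)/D = 0.9982662105009591/0.9994724933330385 = 0.998793080509843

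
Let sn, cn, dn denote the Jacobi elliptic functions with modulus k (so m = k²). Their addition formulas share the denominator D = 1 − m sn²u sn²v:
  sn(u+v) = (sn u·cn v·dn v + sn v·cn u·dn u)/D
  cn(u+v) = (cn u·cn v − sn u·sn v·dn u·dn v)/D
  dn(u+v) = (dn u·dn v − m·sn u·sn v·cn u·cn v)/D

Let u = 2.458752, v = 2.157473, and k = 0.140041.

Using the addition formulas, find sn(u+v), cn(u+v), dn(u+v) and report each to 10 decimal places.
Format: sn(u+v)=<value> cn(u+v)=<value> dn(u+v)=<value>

sn u = 0.6422316963445305, cn u = -0.7665105662744818, dn u = 0.9959472967145209
sn v = 0.839859186604087, cn v = -0.5428043355360395, dn v = 0.9930593021349247
m = k² = 0.019611481681
D = 1 − m·sn²u·sn²v = 0.9942943276047876
sn(u+v) = (sn u·cn v·dn v + sn v·cn u·dn u)/D = -0.9873385478742369/0.9942943276047876 = -0.9930043051263232
cn(u+v) = (cn u·cn v − sn u·sn v·dn u·dn v)/D = -0.1174044368354535/0.9942943276047876 = -0.1180781520883014
dn(u+v) = (dn u·dn v − m·sn u·sn v·cn u·cn v)/D = 0.98463353788899/0.9942943276047876 = 0.9902837726741637

sn(u+v)=-0.9930043051 cn(u+v)=-0.1180781521 dn(u+v)=0.9902837727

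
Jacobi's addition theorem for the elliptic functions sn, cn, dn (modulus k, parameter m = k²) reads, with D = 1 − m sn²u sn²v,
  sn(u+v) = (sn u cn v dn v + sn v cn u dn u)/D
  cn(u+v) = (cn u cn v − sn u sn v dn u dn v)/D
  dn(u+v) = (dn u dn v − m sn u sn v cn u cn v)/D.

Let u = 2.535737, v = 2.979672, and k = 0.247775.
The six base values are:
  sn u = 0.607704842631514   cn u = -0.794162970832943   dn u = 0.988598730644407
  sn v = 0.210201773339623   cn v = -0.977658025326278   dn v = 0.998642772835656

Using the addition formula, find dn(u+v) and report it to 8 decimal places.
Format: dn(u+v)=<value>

dn(u+v)=0.98215195

m = k² = 0.061392450625
D = 1 − m·sn²u·sn²v = 0.9989982182514082
dn(u+v) = (dn u·dn v − m·sn u·sn v·cn u·cn v)/D = 0.9811680523013922/0.9989982182514082 = 0.982151954203457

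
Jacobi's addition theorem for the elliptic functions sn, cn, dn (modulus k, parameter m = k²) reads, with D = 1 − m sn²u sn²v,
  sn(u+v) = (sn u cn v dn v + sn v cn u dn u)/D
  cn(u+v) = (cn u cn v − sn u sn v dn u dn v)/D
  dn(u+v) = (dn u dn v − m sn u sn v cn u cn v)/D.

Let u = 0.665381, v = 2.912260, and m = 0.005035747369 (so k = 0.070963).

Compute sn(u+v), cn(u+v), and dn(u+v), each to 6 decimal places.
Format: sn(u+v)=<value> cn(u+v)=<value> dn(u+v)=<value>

sn(u+v)=-0.418703 cn(u+v)=-0.908123 dn(u+v)=0.999558

sn u = 0.6171809125844823, cn u = 0.7868212764925626, dn u = 0.9990404506294617
sn v = 0.2311781101081307, cn v = -0.9729114458196249, dn v = 0.9998654274196122
m = k² = 0.005035747369
D = 1 − m·sn²u·sn²v = 0.9998974862017026
sn(u+v) = (sn u·cn v·dn v + sn v·cn u·dn u)/D = -0.4186602505851655/0.9998974862017026 = -0.4187031734378338
cn(u+v) = (cn u·cn v − sn u·sn v·dn u·dn v)/D = -0.9080300531879164/0.9998974862017026 = -0.9081231483411747
dn(u+v) = (dn u·dn v − m·sn u·sn v·cn u·cn v)/D = 0.9994560196502106/0.9998974862017026 = 0.9995584881874552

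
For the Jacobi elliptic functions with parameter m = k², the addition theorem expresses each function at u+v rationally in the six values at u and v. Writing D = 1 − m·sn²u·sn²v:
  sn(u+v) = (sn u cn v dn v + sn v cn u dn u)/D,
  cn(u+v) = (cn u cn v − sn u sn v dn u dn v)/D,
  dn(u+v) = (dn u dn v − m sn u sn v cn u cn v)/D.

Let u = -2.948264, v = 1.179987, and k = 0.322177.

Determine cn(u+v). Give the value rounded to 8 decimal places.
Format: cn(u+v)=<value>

sn u = -0.2759812732323789, cn u = -0.9611630126180652, dn u = 0.9960392336758422
sn v = 0.9162075161704833, cn v = 0.4007041144194972, dn v = 0.955441355484481
m = k² = 0.103798019329
D = 1 − m·sn²u·sn²v = 0.9933635474332046
cn(u+v) = (cn u·cn v − sn u·sn v·dn u·dn v)/D = -0.1445096610828587/0.9933635474332046 = -0.1454750996815451

cn(u+v)=-0.14547510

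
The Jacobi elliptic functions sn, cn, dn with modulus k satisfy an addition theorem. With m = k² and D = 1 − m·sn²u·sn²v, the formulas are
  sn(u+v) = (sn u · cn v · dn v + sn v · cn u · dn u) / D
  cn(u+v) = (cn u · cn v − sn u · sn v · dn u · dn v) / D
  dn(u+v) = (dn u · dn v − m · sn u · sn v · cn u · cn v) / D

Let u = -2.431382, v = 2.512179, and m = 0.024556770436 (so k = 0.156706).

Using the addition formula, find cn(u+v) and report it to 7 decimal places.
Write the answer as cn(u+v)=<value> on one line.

cn(u+v)=0.9967379

sn u = -0.6656313606148079, cn u = -0.7462807057442123, dn u = 0.9945449973977538
sn v = 0.6035481957415381, cn v = -0.7973265174425933, dn v = 0.9955173001042696
m = k² = 0.024556770436
D = 1 − m·sn²u·sn²v = 0.9960366473864312
cn(u+v) = (cn u·cn v − sn u·sn v·dn u·dn v)/D = 0.9927874480618037/0.9960366473864312 = 0.9967378717106913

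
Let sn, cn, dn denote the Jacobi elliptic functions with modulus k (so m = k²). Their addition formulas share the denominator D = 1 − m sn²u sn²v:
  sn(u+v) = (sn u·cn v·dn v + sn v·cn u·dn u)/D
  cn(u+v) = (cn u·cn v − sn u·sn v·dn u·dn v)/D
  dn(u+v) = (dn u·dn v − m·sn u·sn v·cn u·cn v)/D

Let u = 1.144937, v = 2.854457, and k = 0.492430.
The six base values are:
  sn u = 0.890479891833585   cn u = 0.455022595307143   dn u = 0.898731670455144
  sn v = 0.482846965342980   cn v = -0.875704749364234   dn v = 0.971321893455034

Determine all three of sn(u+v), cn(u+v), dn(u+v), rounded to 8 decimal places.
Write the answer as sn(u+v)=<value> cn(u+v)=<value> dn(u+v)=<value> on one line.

m = k² = 0.2424873049
D = 1 − m·sn²u·sn²v = 0.9551712888247448
sn(u+v) = (sn u·cn v·dn v + sn v·cn u·dn u)/D = -0.5599773641391018/0.9551712888247448 = -0.5862585807285992
cn(u+v) = (cn u·cn v − sn u·sn v·dn u·dn v)/D = -0.7738071740730683/0.9551712888247448 = -0.8101239883635643
dn(u+v) = (dn u·dn v − m·sn u·sn v·cn u·cn v)/D = 0.9145022250559096/0.9551712888247448 = 0.9574222296622055

sn(u+v)=-0.58625858 cn(u+v)=-0.81012399 dn(u+v)=0.95742223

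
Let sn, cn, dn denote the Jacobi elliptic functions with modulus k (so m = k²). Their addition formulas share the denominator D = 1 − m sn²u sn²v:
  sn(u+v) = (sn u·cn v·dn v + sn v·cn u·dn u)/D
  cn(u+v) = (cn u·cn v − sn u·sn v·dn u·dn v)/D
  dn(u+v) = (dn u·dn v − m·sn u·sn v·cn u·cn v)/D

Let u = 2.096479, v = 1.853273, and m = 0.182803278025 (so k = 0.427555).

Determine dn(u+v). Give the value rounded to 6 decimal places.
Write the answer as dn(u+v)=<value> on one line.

sn u = 0.9190953905059346, cn u = -0.3940351039574312, dn u = 0.9195539291184206
sn v = 0.9832969881051148, cn v = -0.1820083327307012, dn v = 0.907332602870728
m = k² = 0.182803278025
D = 1 − m·sn²u·sn²v = 0.8506949239515145
dn(u+v) = (dn u·dn v − m·sn u·sn v·cn u·cn v)/D = 0.8224929758204866/0.8506949239515145 = 0.9668483408834408

dn(u+v)=0.966848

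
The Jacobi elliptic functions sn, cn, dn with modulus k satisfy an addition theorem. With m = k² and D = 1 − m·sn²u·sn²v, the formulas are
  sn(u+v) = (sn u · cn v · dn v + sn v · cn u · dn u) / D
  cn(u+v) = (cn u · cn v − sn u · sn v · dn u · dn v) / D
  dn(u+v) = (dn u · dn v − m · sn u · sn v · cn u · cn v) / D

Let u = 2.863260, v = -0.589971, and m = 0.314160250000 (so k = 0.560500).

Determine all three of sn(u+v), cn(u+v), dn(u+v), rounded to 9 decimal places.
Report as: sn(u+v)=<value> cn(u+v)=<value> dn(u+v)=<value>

sn u = 0.5410603492922495, cn u = -0.8409837682284653, dn u = 0.9529064742723861
sn v = -0.5480093384909932, cn v = 0.8364722140792628, dn v = 0.951658134432109
m = k² = 0.31416025
D = 1 − m·sn²u·sn²v = 0.9723803246486452
sn(u+v) = (sn u·cn v·dn v + sn v·cn u·dn u)/D = 0.8698664011597178/0.9723803246486452 = 0.8945742515656421
cn(u+v) = (cn u·cn v − sn u·sn v·dn u·dn v)/D = -0.4345755859424749/0.9723803246486452 = -0.4469193533913823
dn(u+v) = (dn u·dn v − m·sn u·sn v·cn u·cn v)/D = 0.8413136319149223/0.9723803246486452 = 0.8652104640423676

sn(u+v)=0.894574252 cn(u+v)=-0.446919353 dn(u+v)=0.865210464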